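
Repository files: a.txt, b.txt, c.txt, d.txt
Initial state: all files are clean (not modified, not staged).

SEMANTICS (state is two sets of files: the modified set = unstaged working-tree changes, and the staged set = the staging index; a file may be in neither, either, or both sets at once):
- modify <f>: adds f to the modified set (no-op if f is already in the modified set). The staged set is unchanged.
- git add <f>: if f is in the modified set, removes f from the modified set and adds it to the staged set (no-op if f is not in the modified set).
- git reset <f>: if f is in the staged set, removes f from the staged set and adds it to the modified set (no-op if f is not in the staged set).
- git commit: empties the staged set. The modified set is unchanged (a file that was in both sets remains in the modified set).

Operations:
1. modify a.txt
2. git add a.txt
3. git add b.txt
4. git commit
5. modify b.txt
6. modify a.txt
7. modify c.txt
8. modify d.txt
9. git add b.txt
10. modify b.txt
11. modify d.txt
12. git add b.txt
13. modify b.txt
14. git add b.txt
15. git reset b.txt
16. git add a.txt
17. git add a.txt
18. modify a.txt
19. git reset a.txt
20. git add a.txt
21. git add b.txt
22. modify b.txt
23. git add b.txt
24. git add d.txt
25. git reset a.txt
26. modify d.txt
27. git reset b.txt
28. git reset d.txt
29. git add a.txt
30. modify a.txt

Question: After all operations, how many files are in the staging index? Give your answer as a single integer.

After op 1 (modify a.txt): modified={a.txt} staged={none}
After op 2 (git add a.txt): modified={none} staged={a.txt}
After op 3 (git add b.txt): modified={none} staged={a.txt}
After op 4 (git commit): modified={none} staged={none}
After op 5 (modify b.txt): modified={b.txt} staged={none}
After op 6 (modify a.txt): modified={a.txt, b.txt} staged={none}
After op 7 (modify c.txt): modified={a.txt, b.txt, c.txt} staged={none}
After op 8 (modify d.txt): modified={a.txt, b.txt, c.txt, d.txt} staged={none}
After op 9 (git add b.txt): modified={a.txt, c.txt, d.txt} staged={b.txt}
After op 10 (modify b.txt): modified={a.txt, b.txt, c.txt, d.txt} staged={b.txt}
After op 11 (modify d.txt): modified={a.txt, b.txt, c.txt, d.txt} staged={b.txt}
After op 12 (git add b.txt): modified={a.txt, c.txt, d.txt} staged={b.txt}
After op 13 (modify b.txt): modified={a.txt, b.txt, c.txt, d.txt} staged={b.txt}
After op 14 (git add b.txt): modified={a.txt, c.txt, d.txt} staged={b.txt}
After op 15 (git reset b.txt): modified={a.txt, b.txt, c.txt, d.txt} staged={none}
After op 16 (git add a.txt): modified={b.txt, c.txt, d.txt} staged={a.txt}
After op 17 (git add a.txt): modified={b.txt, c.txt, d.txt} staged={a.txt}
After op 18 (modify a.txt): modified={a.txt, b.txt, c.txt, d.txt} staged={a.txt}
After op 19 (git reset a.txt): modified={a.txt, b.txt, c.txt, d.txt} staged={none}
After op 20 (git add a.txt): modified={b.txt, c.txt, d.txt} staged={a.txt}
After op 21 (git add b.txt): modified={c.txt, d.txt} staged={a.txt, b.txt}
After op 22 (modify b.txt): modified={b.txt, c.txt, d.txt} staged={a.txt, b.txt}
After op 23 (git add b.txt): modified={c.txt, d.txt} staged={a.txt, b.txt}
After op 24 (git add d.txt): modified={c.txt} staged={a.txt, b.txt, d.txt}
After op 25 (git reset a.txt): modified={a.txt, c.txt} staged={b.txt, d.txt}
After op 26 (modify d.txt): modified={a.txt, c.txt, d.txt} staged={b.txt, d.txt}
After op 27 (git reset b.txt): modified={a.txt, b.txt, c.txt, d.txt} staged={d.txt}
After op 28 (git reset d.txt): modified={a.txt, b.txt, c.txt, d.txt} staged={none}
After op 29 (git add a.txt): modified={b.txt, c.txt, d.txt} staged={a.txt}
After op 30 (modify a.txt): modified={a.txt, b.txt, c.txt, d.txt} staged={a.txt}
Final staged set: {a.txt} -> count=1

Answer: 1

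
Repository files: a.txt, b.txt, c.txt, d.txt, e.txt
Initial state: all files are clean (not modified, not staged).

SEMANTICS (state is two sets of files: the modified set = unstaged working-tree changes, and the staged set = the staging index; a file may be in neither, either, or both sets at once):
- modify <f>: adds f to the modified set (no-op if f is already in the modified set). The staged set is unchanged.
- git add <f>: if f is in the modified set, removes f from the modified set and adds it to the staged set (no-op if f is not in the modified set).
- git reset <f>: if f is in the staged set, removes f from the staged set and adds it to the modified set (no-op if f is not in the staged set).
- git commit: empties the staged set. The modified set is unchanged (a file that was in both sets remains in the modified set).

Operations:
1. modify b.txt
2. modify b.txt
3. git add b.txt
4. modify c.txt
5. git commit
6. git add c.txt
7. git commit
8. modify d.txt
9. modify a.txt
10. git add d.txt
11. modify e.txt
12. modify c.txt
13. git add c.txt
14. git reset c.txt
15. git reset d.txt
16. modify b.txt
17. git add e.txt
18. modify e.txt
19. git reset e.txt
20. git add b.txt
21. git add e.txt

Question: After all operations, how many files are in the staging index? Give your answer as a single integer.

Answer: 2

Derivation:
After op 1 (modify b.txt): modified={b.txt} staged={none}
After op 2 (modify b.txt): modified={b.txt} staged={none}
After op 3 (git add b.txt): modified={none} staged={b.txt}
After op 4 (modify c.txt): modified={c.txt} staged={b.txt}
After op 5 (git commit): modified={c.txt} staged={none}
After op 6 (git add c.txt): modified={none} staged={c.txt}
After op 7 (git commit): modified={none} staged={none}
After op 8 (modify d.txt): modified={d.txt} staged={none}
After op 9 (modify a.txt): modified={a.txt, d.txt} staged={none}
After op 10 (git add d.txt): modified={a.txt} staged={d.txt}
After op 11 (modify e.txt): modified={a.txt, e.txt} staged={d.txt}
After op 12 (modify c.txt): modified={a.txt, c.txt, e.txt} staged={d.txt}
After op 13 (git add c.txt): modified={a.txt, e.txt} staged={c.txt, d.txt}
After op 14 (git reset c.txt): modified={a.txt, c.txt, e.txt} staged={d.txt}
After op 15 (git reset d.txt): modified={a.txt, c.txt, d.txt, e.txt} staged={none}
After op 16 (modify b.txt): modified={a.txt, b.txt, c.txt, d.txt, e.txt} staged={none}
After op 17 (git add e.txt): modified={a.txt, b.txt, c.txt, d.txt} staged={e.txt}
After op 18 (modify e.txt): modified={a.txt, b.txt, c.txt, d.txt, e.txt} staged={e.txt}
After op 19 (git reset e.txt): modified={a.txt, b.txt, c.txt, d.txt, e.txt} staged={none}
After op 20 (git add b.txt): modified={a.txt, c.txt, d.txt, e.txt} staged={b.txt}
After op 21 (git add e.txt): modified={a.txt, c.txt, d.txt} staged={b.txt, e.txt}
Final staged set: {b.txt, e.txt} -> count=2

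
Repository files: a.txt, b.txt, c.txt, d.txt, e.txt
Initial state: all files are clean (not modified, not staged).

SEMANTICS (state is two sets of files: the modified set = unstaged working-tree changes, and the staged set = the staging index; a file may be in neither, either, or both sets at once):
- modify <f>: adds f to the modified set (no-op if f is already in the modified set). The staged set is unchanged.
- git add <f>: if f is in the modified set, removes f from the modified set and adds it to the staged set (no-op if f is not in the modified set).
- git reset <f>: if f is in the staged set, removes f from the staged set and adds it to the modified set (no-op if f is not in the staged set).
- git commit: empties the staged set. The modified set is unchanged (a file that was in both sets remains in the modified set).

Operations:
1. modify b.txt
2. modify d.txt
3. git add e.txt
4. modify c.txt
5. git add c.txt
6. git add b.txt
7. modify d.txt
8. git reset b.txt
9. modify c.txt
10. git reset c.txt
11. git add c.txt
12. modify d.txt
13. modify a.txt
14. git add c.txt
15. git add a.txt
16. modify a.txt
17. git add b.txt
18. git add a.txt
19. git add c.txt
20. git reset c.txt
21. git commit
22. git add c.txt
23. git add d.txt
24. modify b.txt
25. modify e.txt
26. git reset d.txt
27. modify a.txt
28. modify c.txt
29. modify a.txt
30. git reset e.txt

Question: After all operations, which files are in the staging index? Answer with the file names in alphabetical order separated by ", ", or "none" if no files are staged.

After op 1 (modify b.txt): modified={b.txt} staged={none}
After op 2 (modify d.txt): modified={b.txt, d.txt} staged={none}
After op 3 (git add e.txt): modified={b.txt, d.txt} staged={none}
After op 4 (modify c.txt): modified={b.txt, c.txt, d.txt} staged={none}
After op 5 (git add c.txt): modified={b.txt, d.txt} staged={c.txt}
After op 6 (git add b.txt): modified={d.txt} staged={b.txt, c.txt}
After op 7 (modify d.txt): modified={d.txt} staged={b.txt, c.txt}
After op 8 (git reset b.txt): modified={b.txt, d.txt} staged={c.txt}
After op 9 (modify c.txt): modified={b.txt, c.txt, d.txt} staged={c.txt}
After op 10 (git reset c.txt): modified={b.txt, c.txt, d.txt} staged={none}
After op 11 (git add c.txt): modified={b.txt, d.txt} staged={c.txt}
After op 12 (modify d.txt): modified={b.txt, d.txt} staged={c.txt}
After op 13 (modify a.txt): modified={a.txt, b.txt, d.txt} staged={c.txt}
After op 14 (git add c.txt): modified={a.txt, b.txt, d.txt} staged={c.txt}
After op 15 (git add a.txt): modified={b.txt, d.txt} staged={a.txt, c.txt}
After op 16 (modify a.txt): modified={a.txt, b.txt, d.txt} staged={a.txt, c.txt}
After op 17 (git add b.txt): modified={a.txt, d.txt} staged={a.txt, b.txt, c.txt}
After op 18 (git add a.txt): modified={d.txt} staged={a.txt, b.txt, c.txt}
After op 19 (git add c.txt): modified={d.txt} staged={a.txt, b.txt, c.txt}
After op 20 (git reset c.txt): modified={c.txt, d.txt} staged={a.txt, b.txt}
After op 21 (git commit): modified={c.txt, d.txt} staged={none}
After op 22 (git add c.txt): modified={d.txt} staged={c.txt}
After op 23 (git add d.txt): modified={none} staged={c.txt, d.txt}
After op 24 (modify b.txt): modified={b.txt} staged={c.txt, d.txt}
After op 25 (modify e.txt): modified={b.txt, e.txt} staged={c.txt, d.txt}
After op 26 (git reset d.txt): modified={b.txt, d.txt, e.txt} staged={c.txt}
After op 27 (modify a.txt): modified={a.txt, b.txt, d.txt, e.txt} staged={c.txt}
After op 28 (modify c.txt): modified={a.txt, b.txt, c.txt, d.txt, e.txt} staged={c.txt}
After op 29 (modify a.txt): modified={a.txt, b.txt, c.txt, d.txt, e.txt} staged={c.txt}
After op 30 (git reset e.txt): modified={a.txt, b.txt, c.txt, d.txt, e.txt} staged={c.txt}

Answer: c.txt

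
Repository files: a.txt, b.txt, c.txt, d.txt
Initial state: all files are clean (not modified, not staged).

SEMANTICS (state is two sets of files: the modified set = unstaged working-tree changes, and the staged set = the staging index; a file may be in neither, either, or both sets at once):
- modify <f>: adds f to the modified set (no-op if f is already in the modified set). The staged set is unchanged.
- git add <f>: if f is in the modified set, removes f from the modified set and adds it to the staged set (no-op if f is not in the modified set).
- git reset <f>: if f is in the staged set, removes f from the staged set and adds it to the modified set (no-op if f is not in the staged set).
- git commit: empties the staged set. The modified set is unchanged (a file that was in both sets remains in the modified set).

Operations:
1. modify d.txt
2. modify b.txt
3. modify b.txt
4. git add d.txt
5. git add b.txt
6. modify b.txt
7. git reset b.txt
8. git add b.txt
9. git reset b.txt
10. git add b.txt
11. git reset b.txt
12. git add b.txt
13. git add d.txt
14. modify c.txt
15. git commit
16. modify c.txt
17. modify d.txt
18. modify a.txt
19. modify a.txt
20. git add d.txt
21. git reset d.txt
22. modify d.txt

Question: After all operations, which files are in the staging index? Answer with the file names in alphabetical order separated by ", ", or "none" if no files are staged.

After op 1 (modify d.txt): modified={d.txt} staged={none}
After op 2 (modify b.txt): modified={b.txt, d.txt} staged={none}
After op 3 (modify b.txt): modified={b.txt, d.txt} staged={none}
After op 4 (git add d.txt): modified={b.txt} staged={d.txt}
After op 5 (git add b.txt): modified={none} staged={b.txt, d.txt}
After op 6 (modify b.txt): modified={b.txt} staged={b.txt, d.txt}
After op 7 (git reset b.txt): modified={b.txt} staged={d.txt}
After op 8 (git add b.txt): modified={none} staged={b.txt, d.txt}
After op 9 (git reset b.txt): modified={b.txt} staged={d.txt}
After op 10 (git add b.txt): modified={none} staged={b.txt, d.txt}
After op 11 (git reset b.txt): modified={b.txt} staged={d.txt}
After op 12 (git add b.txt): modified={none} staged={b.txt, d.txt}
After op 13 (git add d.txt): modified={none} staged={b.txt, d.txt}
After op 14 (modify c.txt): modified={c.txt} staged={b.txt, d.txt}
After op 15 (git commit): modified={c.txt} staged={none}
After op 16 (modify c.txt): modified={c.txt} staged={none}
After op 17 (modify d.txt): modified={c.txt, d.txt} staged={none}
After op 18 (modify a.txt): modified={a.txt, c.txt, d.txt} staged={none}
After op 19 (modify a.txt): modified={a.txt, c.txt, d.txt} staged={none}
After op 20 (git add d.txt): modified={a.txt, c.txt} staged={d.txt}
After op 21 (git reset d.txt): modified={a.txt, c.txt, d.txt} staged={none}
After op 22 (modify d.txt): modified={a.txt, c.txt, d.txt} staged={none}

Answer: none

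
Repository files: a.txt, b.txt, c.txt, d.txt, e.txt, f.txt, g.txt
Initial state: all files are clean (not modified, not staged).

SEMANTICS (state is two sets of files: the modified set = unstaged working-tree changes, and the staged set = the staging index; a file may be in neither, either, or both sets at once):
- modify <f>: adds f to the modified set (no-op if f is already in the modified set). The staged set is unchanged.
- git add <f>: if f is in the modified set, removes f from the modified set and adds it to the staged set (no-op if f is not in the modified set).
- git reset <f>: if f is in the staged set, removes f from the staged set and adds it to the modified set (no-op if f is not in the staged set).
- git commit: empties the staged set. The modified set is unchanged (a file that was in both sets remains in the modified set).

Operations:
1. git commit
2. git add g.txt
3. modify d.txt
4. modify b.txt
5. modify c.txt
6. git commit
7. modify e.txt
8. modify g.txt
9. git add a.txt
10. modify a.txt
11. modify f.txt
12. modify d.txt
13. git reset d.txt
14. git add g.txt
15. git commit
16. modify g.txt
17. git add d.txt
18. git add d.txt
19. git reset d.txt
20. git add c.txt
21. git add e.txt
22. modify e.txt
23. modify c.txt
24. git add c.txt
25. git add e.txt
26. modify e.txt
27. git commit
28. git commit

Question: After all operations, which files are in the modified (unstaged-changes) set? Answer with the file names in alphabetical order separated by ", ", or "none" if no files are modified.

After op 1 (git commit): modified={none} staged={none}
After op 2 (git add g.txt): modified={none} staged={none}
After op 3 (modify d.txt): modified={d.txt} staged={none}
After op 4 (modify b.txt): modified={b.txt, d.txt} staged={none}
After op 5 (modify c.txt): modified={b.txt, c.txt, d.txt} staged={none}
After op 6 (git commit): modified={b.txt, c.txt, d.txt} staged={none}
After op 7 (modify e.txt): modified={b.txt, c.txt, d.txt, e.txt} staged={none}
After op 8 (modify g.txt): modified={b.txt, c.txt, d.txt, e.txt, g.txt} staged={none}
After op 9 (git add a.txt): modified={b.txt, c.txt, d.txt, e.txt, g.txt} staged={none}
After op 10 (modify a.txt): modified={a.txt, b.txt, c.txt, d.txt, e.txt, g.txt} staged={none}
After op 11 (modify f.txt): modified={a.txt, b.txt, c.txt, d.txt, e.txt, f.txt, g.txt} staged={none}
After op 12 (modify d.txt): modified={a.txt, b.txt, c.txt, d.txt, e.txt, f.txt, g.txt} staged={none}
After op 13 (git reset d.txt): modified={a.txt, b.txt, c.txt, d.txt, e.txt, f.txt, g.txt} staged={none}
After op 14 (git add g.txt): modified={a.txt, b.txt, c.txt, d.txt, e.txt, f.txt} staged={g.txt}
After op 15 (git commit): modified={a.txt, b.txt, c.txt, d.txt, e.txt, f.txt} staged={none}
After op 16 (modify g.txt): modified={a.txt, b.txt, c.txt, d.txt, e.txt, f.txt, g.txt} staged={none}
After op 17 (git add d.txt): modified={a.txt, b.txt, c.txt, e.txt, f.txt, g.txt} staged={d.txt}
After op 18 (git add d.txt): modified={a.txt, b.txt, c.txt, e.txt, f.txt, g.txt} staged={d.txt}
After op 19 (git reset d.txt): modified={a.txt, b.txt, c.txt, d.txt, e.txt, f.txt, g.txt} staged={none}
After op 20 (git add c.txt): modified={a.txt, b.txt, d.txt, e.txt, f.txt, g.txt} staged={c.txt}
After op 21 (git add e.txt): modified={a.txt, b.txt, d.txt, f.txt, g.txt} staged={c.txt, e.txt}
After op 22 (modify e.txt): modified={a.txt, b.txt, d.txt, e.txt, f.txt, g.txt} staged={c.txt, e.txt}
After op 23 (modify c.txt): modified={a.txt, b.txt, c.txt, d.txt, e.txt, f.txt, g.txt} staged={c.txt, e.txt}
After op 24 (git add c.txt): modified={a.txt, b.txt, d.txt, e.txt, f.txt, g.txt} staged={c.txt, e.txt}
After op 25 (git add e.txt): modified={a.txt, b.txt, d.txt, f.txt, g.txt} staged={c.txt, e.txt}
After op 26 (modify e.txt): modified={a.txt, b.txt, d.txt, e.txt, f.txt, g.txt} staged={c.txt, e.txt}
After op 27 (git commit): modified={a.txt, b.txt, d.txt, e.txt, f.txt, g.txt} staged={none}
After op 28 (git commit): modified={a.txt, b.txt, d.txt, e.txt, f.txt, g.txt} staged={none}

Answer: a.txt, b.txt, d.txt, e.txt, f.txt, g.txt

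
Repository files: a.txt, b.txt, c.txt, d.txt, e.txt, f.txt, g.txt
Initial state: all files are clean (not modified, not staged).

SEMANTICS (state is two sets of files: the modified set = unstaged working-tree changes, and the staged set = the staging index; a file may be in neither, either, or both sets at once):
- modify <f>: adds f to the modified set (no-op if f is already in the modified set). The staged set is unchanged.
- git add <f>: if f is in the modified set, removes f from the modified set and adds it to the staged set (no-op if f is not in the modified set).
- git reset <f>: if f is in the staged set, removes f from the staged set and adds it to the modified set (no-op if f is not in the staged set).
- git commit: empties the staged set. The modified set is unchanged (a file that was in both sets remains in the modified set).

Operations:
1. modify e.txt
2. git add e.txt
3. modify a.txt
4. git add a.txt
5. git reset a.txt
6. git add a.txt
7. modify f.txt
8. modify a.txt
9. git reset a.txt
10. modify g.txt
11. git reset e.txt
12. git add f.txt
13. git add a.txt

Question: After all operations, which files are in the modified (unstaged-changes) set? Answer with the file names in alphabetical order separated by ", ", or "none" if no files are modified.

After op 1 (modify e.txt): modified={e.txt} staged={none}
After op 2 (git add e.txt): modified={none} staged={e.txt}
After op 3 (modify a.txt): modified={a.txt} staged={e.txt}
After op 4 (git add a.txt): modified={none} staged={a.txt, e.txt}
After op 5 (git reset a.txt): modified={a.txt} staged={e.txt}
After op 6 (git add a.txt): modified={none} staged={a.txt, e.txt}
After op 7 (modify f.txt): modified={f.txt} staged={a.txt, e.txt}
After op 8 (modify a.txt): modified={a.txt, f.txt} staged={a.txt, e.txt}
After op 9 (git reset a.txt): modified={a.txt, f.txt} staged={e.txt}
After op 10 (modify g.txt): modified={a.txt, f.txt, g.txt} staged={e.txt}
After op 11 (git reset e.txt): modified={a.txt, e.txt, f.txt, g.txt} staged={none}
After op 12 (git add f.txt): modified={a.txt, e.txt, g.txt} staged={f.txt}
After op 13 (git add a.txt): modified={e.txt, g.txt} staged={a.txt, f.txt}

Answer: e.txt, g.txt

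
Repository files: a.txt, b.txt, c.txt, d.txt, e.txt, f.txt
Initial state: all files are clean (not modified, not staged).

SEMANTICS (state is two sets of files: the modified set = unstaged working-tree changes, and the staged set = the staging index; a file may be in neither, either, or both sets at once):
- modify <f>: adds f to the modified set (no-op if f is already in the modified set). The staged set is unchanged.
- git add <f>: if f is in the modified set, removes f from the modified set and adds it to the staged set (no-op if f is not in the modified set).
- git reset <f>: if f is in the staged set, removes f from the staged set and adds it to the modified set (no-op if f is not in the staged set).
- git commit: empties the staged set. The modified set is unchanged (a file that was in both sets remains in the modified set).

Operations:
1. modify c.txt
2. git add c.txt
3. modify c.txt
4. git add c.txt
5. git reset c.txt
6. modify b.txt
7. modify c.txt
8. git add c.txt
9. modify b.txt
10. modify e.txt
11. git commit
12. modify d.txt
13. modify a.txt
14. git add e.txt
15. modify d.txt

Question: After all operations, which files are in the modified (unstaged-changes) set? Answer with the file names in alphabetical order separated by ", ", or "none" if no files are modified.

After op 1 (modify c.txt): modified={c.txt} staged={none}
After op 2 (git add c.txt): modified={none} staged={c.txt}
After op 3 (modify c.txt): modified={c.txt} staged={c.txt}
After op 4 (git add c.txt): modified={none} staged={c.txt}
After op 5 (git reset c.txt): modified={c.txt} staged={none}
After op 6 (modify b.txt): modified={b.txt, c.txt} staged={none}
After op 7 (modify c.txt): modified={b.txt, c.txt} staged={none}
After op 8 (git add c.txt): modified={b.txt} staged={c.txt}
After op 9 (modify b.txt): modified={b.txt} staged={c.txt}
After op 10 (modify e.txt): modified={b.txt, e.txt} staged={c.txt}
After op 11 (git commit): modified={b.txt, e.txt} staged={none}
After op 12 (modify d.txt): modified={b.txt, d.txt, e.txt} staged={none}
After op 13 (modify a.txt): modified={a.txt, b.txt, d.txt, e.txt} staged={none}
After op 14 (git add e.txt): modified={a.txt, b.txt, d.txt} staged={e.txt}
After op 15 (modify d.txt): modified={a.txt, b.txt, d.txt} staged={e.txt}

Answer: a.txt, b.txt, d.txt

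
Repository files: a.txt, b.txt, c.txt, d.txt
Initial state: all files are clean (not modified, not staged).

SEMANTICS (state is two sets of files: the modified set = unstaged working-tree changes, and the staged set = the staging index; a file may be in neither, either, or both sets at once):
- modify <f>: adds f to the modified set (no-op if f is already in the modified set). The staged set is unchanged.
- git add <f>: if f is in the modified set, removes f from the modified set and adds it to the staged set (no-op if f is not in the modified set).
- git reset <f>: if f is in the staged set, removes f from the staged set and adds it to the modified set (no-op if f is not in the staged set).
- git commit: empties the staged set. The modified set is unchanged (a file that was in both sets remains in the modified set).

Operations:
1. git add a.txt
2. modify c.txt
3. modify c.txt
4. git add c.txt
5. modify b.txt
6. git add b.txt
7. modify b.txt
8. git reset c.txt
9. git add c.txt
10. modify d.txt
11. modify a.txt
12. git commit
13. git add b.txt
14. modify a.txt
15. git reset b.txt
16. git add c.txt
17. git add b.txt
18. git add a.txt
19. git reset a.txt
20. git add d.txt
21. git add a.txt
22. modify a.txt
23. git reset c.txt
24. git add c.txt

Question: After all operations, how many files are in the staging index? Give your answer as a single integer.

Answer: 3

Derivation:
After op 1 (git add a.txt): modified={none} staged={none}
After op 2 (modify c.txt): modified={c.txt} staged={none}
After op 3 (modify c.txt): modified={c.txt} staged={none}
After op 4 (git add c.txt): modified={none} staged={c.txt}
After op 5 (modify b.txt): modified={b.txt} staged={c.txt}
After op 6 (git add b.txt): modified={none} staged={b.txt, c.txt}
After op 7 (modify b.txt): modified={b.txt} staged={b.txt, c.txt}
After op 8 (git reset c.txt): modified={b.txt, c.txt} staged={b.txt}
After op 9 (git add c.txt): modified={b.txt} staged={b.txt, c.txt}
After op 10 (modify d.txt): modified={b.txt, d.txt} staged={b.txt, c.txt}
After op 11 (modify a.txt): modified={a.txt, b.txt, d.txt} staged={b.txt, c.txt}
After op 12 (git commit): modified={a.txt, b.txt, d.txt} staged={none}
After op 13 (git add b.txt): modified={a.txt, d.txt} staged={b.txt}
After op 14 (modify a.txt): modified={a.txt, d.txt} staged={b.txt}
After op 15 (git reset b.txt): modified={a.txt, b.txt, d.txt} staged={none}
After op 16 (git add c.txt): modified={a.txt, b.txt, d.txt} staged={none}
After op 17 (git add b.txt): modified={a.txt, d.txt} staged={b.txt}
After op 18 (git add a.txt): modified={d.txt} staged={a.txt, b.txt}
After op 19 (git reset a.txt): modified={a.txt, d.txt} staged={b.txt}
After op 20 (git add d.txt): modified={a.txt} staged={b.txt, d.txt}
After op 21 (git add a.txt): modified={none} staged={a.txt, b.txt, d.txt}
After op 22 (modify a.txt): modified={a.txt} staged={a.txt, b.txt, d.txt}
After op 23 (git reset c.txt): modified={a.txt} staged={a.txt, b.txt, d.txt}
After op 24 (git add c.txt): modified={a.txt} staged={a.txt, b.txt, d.txt}
Final staged set: {a.txt, b.txt, d.txt} -> count=3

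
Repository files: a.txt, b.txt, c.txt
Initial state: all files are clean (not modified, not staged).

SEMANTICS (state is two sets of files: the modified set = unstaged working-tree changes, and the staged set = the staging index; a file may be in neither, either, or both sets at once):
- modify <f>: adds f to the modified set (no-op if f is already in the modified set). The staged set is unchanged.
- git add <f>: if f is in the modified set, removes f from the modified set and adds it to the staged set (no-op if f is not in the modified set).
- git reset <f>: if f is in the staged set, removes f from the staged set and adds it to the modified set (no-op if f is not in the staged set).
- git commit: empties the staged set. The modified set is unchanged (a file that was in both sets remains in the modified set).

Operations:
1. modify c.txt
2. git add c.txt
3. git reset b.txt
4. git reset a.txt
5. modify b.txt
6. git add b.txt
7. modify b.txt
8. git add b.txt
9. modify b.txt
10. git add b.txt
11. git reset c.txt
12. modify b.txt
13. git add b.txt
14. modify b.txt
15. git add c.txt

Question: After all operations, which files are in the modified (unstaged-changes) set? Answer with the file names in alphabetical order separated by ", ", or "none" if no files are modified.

After op 1 (modify c.txt): modified={c.txt} staged={none}
After op 2 (git add c.txt): modified={none} staged={c.txt}
After op 3 (git reset b.txt): modified={none} staged={c.txt}
After op 4 (git reset a.txt): modified={none} staged={c.txt}
After op 5 (modify b.txt): modified={b.txt} staged={c.txt}
After op 6 (git add b.txt): modified={none} staged={b.txt, c.txt}
After op 7 (modify b.txt): modified={b.txt} staged={b.txt, c.txt}
After op 8 (git add b.txt): modified={none} staged={b.txt, c.txt}
After op 9 (modify b.txt): modified={b.txt} staged={b.txt, c.txt}
After op 10 (git add b.txt): modified={none} staged={b.txt, c.txt}
After op 11 (git reset c.txt): modified={c.txt} staged={b.txt}
After op 12 (modify b.txt): modified={b.txt, c.txt} staged={b.txt}
After op 13 (git add b.txt): modified={c.txt} staged={b.txt}
After op 14 (modify b.txt): modified={b.txt, c.txt} staged={b.txt}
After op 15 (git add c.txt): modified={b.txt} staged={b.txt, c.txt}

Answer: b.txt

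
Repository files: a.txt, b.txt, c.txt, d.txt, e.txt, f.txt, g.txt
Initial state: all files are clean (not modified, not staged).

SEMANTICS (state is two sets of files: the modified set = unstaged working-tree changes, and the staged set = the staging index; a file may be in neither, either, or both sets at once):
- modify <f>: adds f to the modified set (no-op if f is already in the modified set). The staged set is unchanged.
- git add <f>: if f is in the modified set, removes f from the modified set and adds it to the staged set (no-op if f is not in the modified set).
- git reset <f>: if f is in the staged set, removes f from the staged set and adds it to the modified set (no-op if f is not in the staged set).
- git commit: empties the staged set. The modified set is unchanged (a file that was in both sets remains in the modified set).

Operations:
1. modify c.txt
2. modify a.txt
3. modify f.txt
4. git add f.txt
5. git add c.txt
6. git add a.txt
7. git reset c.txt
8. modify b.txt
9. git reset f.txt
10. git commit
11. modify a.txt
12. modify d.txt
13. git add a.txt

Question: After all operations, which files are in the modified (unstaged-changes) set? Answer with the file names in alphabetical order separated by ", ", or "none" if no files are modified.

After op 1 (modify c.txt): modified={c.txt} staged={none}
After op 2 (modify a.txt): modified={a.txt, c.txt} staged={none}
After op 3 (modify f.txt): modified={a.txt, c.txt, f.txt} staged={none}
After op 4 (git add f.txt): modified={a.txt, c.txt} staged={f.txt}
After op 5 (git add c.txt): modified={a.txt} staged={c.txt, f.txt}
After op 6 (git add a.txt): modified={none} staged={a.txt, c.txt, f.txt}
After op 7 (git reset c.txt): modified={c.txt} staged={a.txt, f.txt}
After op 8 (modify b.txt): modified={b.txt, c.txt} staged={a.txt, f.txt}
After op 9 (git reset f.txt): modified={b.txt, c.txt, f.txt} staged={a.txt}
After op 10 (git commit): modified={b.txt, c.txt, f.txt} staged={none}
After op 11 (modify a.txt): modified={a.txt, b.txt, c.txt, f.txt} staged={none}
After op 12 (modify d.txt): modified={a.txt, b.txt, c.txt, d.txt, f.txt} staged={none}
After op 13 (git add a.txt): modified={b.txt, c.txt, d.txt, f.txt} staged={a.txt}

Answer: b.txt, c.txt, d.txt, f.txt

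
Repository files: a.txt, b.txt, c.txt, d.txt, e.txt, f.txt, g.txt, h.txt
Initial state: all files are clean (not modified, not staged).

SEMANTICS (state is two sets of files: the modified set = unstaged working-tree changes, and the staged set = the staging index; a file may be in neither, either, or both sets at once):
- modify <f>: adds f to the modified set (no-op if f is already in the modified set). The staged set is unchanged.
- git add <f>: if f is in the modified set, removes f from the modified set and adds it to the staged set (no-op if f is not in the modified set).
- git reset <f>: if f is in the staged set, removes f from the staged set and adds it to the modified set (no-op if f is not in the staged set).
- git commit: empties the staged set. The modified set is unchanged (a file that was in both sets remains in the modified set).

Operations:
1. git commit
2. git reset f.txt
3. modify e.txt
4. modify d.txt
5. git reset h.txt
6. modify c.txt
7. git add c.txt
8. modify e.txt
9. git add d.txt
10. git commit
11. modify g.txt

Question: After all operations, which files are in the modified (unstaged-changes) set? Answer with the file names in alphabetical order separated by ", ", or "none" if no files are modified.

Answer: e.txt, g.txt

Derivation:
After op 1 (git commit): modified={none} staged={none}
After op 2 (git reset f.txt): modified={none} staged={none}
After op 3 (modify e.txt): modified={e.txt} staged={none}
After op 4 (modify d.txt): modified={d.txt, e.txt} staged={none}
After op 5 (git reset h.txt): modified={d.txt, e.txt} staged={none}
After op 6 (modify c.txt): modified={c.txt, d.txt, e.txt} staged={none}
After op 7 (git add c.txt): modified={d.txt, e.txt} staged={c.txt}
After op 8 (modify e.txt): modified={d.txt, e.txt} staged={c.txt}
After op 9 (git add d.txt): modified={e.txt} staged={c.txt, d.txt}
After op 10 (git commit): modified={e.txt} staged={none}
After op 11 (modify g.txt): modified={e.txt, g.txt} staged={none}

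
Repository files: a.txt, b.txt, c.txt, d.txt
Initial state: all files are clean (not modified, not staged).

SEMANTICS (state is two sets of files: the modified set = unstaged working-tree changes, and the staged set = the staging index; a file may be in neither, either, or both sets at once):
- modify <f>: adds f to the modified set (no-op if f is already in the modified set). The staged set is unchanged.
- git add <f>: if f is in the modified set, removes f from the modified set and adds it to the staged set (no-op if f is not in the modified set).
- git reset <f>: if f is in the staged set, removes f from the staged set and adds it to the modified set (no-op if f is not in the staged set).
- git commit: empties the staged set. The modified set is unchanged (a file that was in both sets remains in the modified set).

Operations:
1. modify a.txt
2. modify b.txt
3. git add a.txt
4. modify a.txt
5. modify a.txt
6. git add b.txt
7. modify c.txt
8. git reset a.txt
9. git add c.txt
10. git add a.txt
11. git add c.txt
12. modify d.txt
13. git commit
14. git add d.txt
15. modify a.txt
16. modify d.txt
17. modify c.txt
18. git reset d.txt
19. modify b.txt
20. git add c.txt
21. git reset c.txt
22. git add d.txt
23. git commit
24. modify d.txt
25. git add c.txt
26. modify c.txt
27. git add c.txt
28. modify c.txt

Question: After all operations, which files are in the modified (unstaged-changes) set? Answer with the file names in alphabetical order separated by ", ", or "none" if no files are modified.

Answer: a.txt, b.txt, c.txt, d.txt

Derivation:
After op 1 (modify a.txt): modified={a.txt} staged={none}
After op 2 (modify b.txt): modified={a.txt, b.txt} staged={none}
After op 3 (git add a.txt): modified={b.txt} staged={a.txt}
After op 4 (modify a.txt): modified={a.txt, b.txt} staged={a.txt}
After op 5 (modify a.txt): modified={a.txt, b.txt} staged={a.txt}
After op 6 (git add b.txt): modified={a.txt} staged={a.txt, b.txt}
After op 7 (modify c.txt): modified={a.txt, c.txt} staged={a.txt, b.txt}
After op 8 (git reset a.txt): modified={a.txt, c.txt} staged={b.txt}
After op 9 (git add c.txt): modified={a.txt} staged={b.txt, c.txt}
After op 10 (git add a.txt): modified={none} staged={a.txt, b.txt, c.txt}
After op 11 (git add c.txt): modified={none} staged={a.txt, b.txt, c.txt}
After op 12 (modify d.txt): modified={d.txt} staged={a.txt, b.txt, c.txt}
After op 13 (git commit): modified={d.txt} staged={none}
After op 14 (git add d.txt): modified={none} staged={d.txt}
After op 15 (modify a.txt): modified={a.txt} staged={d.txt}
After op 16 (modify d.txt): modified={a.txt, d.txt} staged={d.txt}
After op 17 (modify c.txt): modified={a.txt, c.txt, d.txt} staged={d.txt}
After op 18 (git reset d.txt): modified={a.txt, c.txt, d.txt} staged={none}
After op 19 (modify b.txt): modified={a.txt, b.txt, c.txt, d.txt} staged={none}
After op 20 (git add c.txt): modified={a.txt, b.txt, d.txt} staged={c.txt}
After op 21 (git reset c.txt): modified={a.txt, b.txt, c.txt, d.txt} staged={none}
After op 22 (git add d.txt): modified={a.txt, b.txt, c.txt} staged={d.txt}
After op 23 (git commit): modified={a.txt, b.txt, c.txt} staged={none}
After op 24 (modify d.txt): modified={a.txt, b.txt, c.txt, d.txt} staged={none}
After op 25 (git add c.txt): modified={a.txt, b.txt, d.txt} staged={c.txt}
After op 26 (modify c.txt): modified={a.txt, b.txt, c.txt, d.txt} staged={c.txt}
After op 27 (git add c.txt): modified={a.txt, b.txt, d.txt} staged={c.txt}
After op 28 (modify c.txt): modified={a.txt, b.txt, c.txt, d.txt} staged={c.txt}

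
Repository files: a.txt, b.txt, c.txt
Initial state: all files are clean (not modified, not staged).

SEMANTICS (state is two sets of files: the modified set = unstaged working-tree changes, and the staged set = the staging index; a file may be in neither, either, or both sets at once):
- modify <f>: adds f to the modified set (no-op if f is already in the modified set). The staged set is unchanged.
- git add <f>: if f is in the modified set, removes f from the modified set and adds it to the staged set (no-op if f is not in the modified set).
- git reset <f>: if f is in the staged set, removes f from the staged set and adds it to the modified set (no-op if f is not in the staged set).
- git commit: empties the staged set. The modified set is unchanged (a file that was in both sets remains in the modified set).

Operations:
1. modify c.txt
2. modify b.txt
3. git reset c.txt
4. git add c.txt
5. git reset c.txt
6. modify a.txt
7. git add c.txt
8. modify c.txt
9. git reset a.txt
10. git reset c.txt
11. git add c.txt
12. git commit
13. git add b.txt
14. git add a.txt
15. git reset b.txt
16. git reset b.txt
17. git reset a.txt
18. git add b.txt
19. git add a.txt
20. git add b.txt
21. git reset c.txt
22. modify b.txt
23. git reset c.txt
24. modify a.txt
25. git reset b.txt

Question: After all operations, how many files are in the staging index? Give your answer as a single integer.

Answer: 1

Derivation:
After op 1 (modify c.txt): modified={c.txt} staged={none}
After op 2 (modify b.txt): modified={b.txt, c.txt} staged={none}
After op 3 (git reset c.txt): modified={b.txt, c.txt} staged={none}
After op 4 (git add c.txt): modified={b.txt} staged={c.txt}
After op 5 (git reset c.txt): modified={b.txt, c.txt} staged={none}
After op 6 (modify a.txt): modified={a.txt, b.txt, c.txt} staged={none}
After op 7 (git add c.txt): modified={a.txt, b.txt} staged={c.txt}
After op 8 (modify c.txt): modified={a.txt, b.txt, c.txt} staged={c.txt}
After op 9 (git reset a.txt): modified={a.txt, b.txt, c.txt} staged={c.txt}
After op 10 (git reset c.txt): modified={a.txt, b.txt, c.txt} staged={none}
After op 11 (git add c.txt): modified={a.txt, b.txt} staged={c.txt}
After op 12 (git commit): modified={a.txt, b.txt} staged={none}
After op 13 (git add b.txt): modified={a.txt} staged={b.txt}
After op 14 (git add a.txt): modified={none} staged={a.txt, b.txt}
After op 15 (git reset b.txt): modified={b.txt} staged={a.txt}
After op 16 (git reset b.txt): modified={b.txt} staged={a.txt}
After op 17 (git reset a.txt): modified={a.txt, b.txt} staged={none}
After op 18 (git add b.txt): modified={a.txt} staged={b.txt}
After op 19 (git add a.txt): modified={none} staged={a.txt, b.txt}
After op 20 (git add b.txt): modified={none} staged={a.txt, b.txt}
After op 21 (git reset c.txt): modified={none} staged={a.txt, b.txt}
After op 22 (modify b.txt): modified={b.txt} staged={a.txt, b.txt}
After op 23 (git reset c.txt): modified={b.txt} staged={a.txt, b.txt}
After op 24 (modify a.txt): modified={a.txt, b.txt} staged={a.txt, b.txt}
After op 25 (git reset b.txt): modified={a.txt, b.txt} staged={a.txt}
Final staged set: {a.txt} -> count=1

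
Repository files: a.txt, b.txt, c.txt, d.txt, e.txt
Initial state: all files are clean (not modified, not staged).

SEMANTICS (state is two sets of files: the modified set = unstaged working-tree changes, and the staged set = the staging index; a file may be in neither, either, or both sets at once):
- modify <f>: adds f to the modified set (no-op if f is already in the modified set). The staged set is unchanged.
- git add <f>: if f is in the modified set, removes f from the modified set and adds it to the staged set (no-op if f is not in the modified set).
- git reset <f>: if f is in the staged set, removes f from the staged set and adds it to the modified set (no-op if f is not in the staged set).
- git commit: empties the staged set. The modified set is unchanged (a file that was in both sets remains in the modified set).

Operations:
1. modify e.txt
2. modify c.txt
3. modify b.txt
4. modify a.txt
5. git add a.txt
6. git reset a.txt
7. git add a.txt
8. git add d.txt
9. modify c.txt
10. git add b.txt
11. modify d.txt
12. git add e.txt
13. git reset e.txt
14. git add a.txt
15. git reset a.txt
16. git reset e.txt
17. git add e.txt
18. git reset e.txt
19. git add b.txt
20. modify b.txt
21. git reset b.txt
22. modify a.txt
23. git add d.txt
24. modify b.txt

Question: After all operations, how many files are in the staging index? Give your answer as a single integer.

After op 1 (modify e.txt): modified={e.txt} staged={none}
After op 2 (modify c.txt): modified={c.txt, e.txt} staged={none}
After op 3 (modify b.txt): modified={b.txt, c.txt, e.txt} staged={none}
After op 4 (modify a.txt): modified={a.txt, b.txt, c.txt, e.txt} staged={none}
After op 5 (git add a.txt): modified={b.txt, c.txt, e.txt} staged={a.txt}
After op 6 (git reset a.txt): modified={a.txt, b.txt, c.txt, e.txt} staged={none}
After op 7 (git add a.txt): modified={b.txt, c.txt, e.txt} staged={a.txt}
After op 8 (git add d.txt): modified={b.txt, c.txt, e.txt} staged={a.txt}
After op 9 (modify c.txt): modified={b.txt, c.txt, e.txt} staged={a.txt}
After op 10 (git add b.txt): modified={c.txt, e.txt} staged={a.txt, b.txt}
After op 11 (modify d.txt): modified={c.txt, d.txt, e.txt} staged={a.txt, b.txt}
After op 12 (git add e.txt): modified={c.txt, d.txt} staged={a.txt, b.txt, e.txt}
After op 13 (git reset e.txt): modified={c.txt, d.txt, e.txt} staged={a.txt, b.txt}
After op 14 (git add a.txt): modified={c.txt, d.txt, e.txt} staged={a.txt, b.txt}
After op 15 (git reset a.txt): modified={a.txt, c.txt, d.txt, e.txt} staged={b.txt}
After op 16 (git reset e.txt): modified={a.txt, c.txt, d.txt, e.txt} staged={b.txt}
After op 17 (git add e.txt): modified={a.txt, c.txt, d.txt} staged={b.txt, e.txt}
After op 18 (git reset e.txt): modified={a.txt, c.txt, d.txt, e.txt} staged={b.txt}
After op 19 (git add b.txt): modified={a.txt, c.txt, d.txt, e.txt} staged={b.txt}
After op 20 (modify b.txt): modified={a.txt, b.txt, c.txt, d.txt, e.txt} staged={b.txt}
After op 21 (git reset b.txt): modified={a.txt, b.txt, c.txt, d.txt, e.txt} staged={none}
After op 22 (modify a.txt): modified={a.txt, b.txt, c.txt, d.txt, e.txt} staged={none}
After op 23 (git add d.txt): modified={a.txt, b.txt, c.txt, e.txt} staged={d.txt}
After op 24 (modify b.txt): modified={a.txt, b.txt, c.txt, e.txt} staged={d.txt}
Final staged set: {d.txt} -> count=1

Answer: 1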